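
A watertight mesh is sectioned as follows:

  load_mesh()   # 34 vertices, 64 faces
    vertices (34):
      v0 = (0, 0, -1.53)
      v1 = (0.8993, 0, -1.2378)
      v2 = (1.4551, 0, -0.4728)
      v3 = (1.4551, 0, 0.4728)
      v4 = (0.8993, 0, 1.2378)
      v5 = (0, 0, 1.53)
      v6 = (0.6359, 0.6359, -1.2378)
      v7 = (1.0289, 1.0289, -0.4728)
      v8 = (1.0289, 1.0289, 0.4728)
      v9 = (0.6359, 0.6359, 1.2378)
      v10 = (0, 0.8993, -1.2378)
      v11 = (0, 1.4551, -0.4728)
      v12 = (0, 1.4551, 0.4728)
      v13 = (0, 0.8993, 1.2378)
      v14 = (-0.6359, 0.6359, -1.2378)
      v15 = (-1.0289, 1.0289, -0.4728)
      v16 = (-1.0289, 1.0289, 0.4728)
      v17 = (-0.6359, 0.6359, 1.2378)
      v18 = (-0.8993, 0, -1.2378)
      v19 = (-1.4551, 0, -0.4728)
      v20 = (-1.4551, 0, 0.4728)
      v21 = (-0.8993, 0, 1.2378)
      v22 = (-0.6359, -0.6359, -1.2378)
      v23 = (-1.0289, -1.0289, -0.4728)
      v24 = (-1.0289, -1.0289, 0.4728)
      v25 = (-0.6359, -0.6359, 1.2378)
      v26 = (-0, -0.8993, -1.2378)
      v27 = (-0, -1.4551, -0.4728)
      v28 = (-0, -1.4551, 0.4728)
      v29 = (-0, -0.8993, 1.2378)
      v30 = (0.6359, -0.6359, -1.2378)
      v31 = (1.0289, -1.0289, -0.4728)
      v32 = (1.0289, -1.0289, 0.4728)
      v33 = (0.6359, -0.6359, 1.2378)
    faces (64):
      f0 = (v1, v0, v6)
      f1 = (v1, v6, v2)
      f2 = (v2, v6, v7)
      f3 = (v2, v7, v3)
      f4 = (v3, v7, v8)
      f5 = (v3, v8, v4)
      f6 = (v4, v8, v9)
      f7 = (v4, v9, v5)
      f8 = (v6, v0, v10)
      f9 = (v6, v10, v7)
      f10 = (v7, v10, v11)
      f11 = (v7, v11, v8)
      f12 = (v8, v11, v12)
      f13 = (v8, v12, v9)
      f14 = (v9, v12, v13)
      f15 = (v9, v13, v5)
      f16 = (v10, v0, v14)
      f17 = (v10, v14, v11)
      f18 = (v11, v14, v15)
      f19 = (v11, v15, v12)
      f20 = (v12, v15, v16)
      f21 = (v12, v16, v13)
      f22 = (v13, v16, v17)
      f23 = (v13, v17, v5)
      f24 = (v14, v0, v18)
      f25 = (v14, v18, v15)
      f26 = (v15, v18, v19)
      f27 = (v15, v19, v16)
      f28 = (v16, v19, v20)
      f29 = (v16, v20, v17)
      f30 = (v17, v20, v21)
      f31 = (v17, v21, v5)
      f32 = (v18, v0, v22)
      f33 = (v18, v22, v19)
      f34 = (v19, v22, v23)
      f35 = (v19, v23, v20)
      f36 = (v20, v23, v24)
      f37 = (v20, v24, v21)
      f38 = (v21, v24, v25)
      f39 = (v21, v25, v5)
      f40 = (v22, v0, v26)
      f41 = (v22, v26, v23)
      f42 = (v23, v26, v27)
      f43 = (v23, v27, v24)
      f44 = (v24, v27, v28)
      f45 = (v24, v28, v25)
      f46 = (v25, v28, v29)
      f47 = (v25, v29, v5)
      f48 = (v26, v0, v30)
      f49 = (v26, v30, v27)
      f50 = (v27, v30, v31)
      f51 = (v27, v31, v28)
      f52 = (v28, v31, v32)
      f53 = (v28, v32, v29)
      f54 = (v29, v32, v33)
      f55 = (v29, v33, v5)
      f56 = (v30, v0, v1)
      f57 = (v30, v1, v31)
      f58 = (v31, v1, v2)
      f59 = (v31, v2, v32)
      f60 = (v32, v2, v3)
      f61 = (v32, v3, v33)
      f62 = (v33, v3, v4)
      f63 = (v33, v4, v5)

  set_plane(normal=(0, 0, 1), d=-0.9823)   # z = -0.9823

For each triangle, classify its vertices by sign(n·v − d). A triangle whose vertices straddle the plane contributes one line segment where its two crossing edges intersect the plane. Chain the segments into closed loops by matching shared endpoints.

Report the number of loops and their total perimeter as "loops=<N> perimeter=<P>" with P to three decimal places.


Straddling triangles (16 of 64):
  (v1,v6,v2) [--+] → (0.909502, 0.423518, -0.9823)–(1.08493, 0, -0.9823)  len=0.4584
  (v2,v6,v7) [+-+] → (0.909502, 0.423518, -0.9823)–(0.767157, 0.767157, -0.9823)  len=0.3720
  (v6,v10,v7) [--+] → (0.343639, 0.942585, -0.9823)–(0.767157, 0.767157, -0.9823)  len=0.4584
  (v7,v10,v11) [+-+] → (0.343639, 0.942585, -0.9823)–(0, 1.08493, -0.9823)  len=0.3720
  (v10,v14,v11) [--+] → (-0.423518, 0.909502, -0.9823)–(0, 1.08493, -0.9823)  len=0.4584
  (v11,v14,v15) [+-+] → (-0.423518, 0.909502, -0.9823)–(-0.767157, 0.767157, -0.9823)  len=0.3720
  (v14,v18,v15) [--+] → (-0.942585, 0.343639, -0.9823)–(-0.767157, 0.767157, -0.9823)  len=0.4584
  (v15,v18,v19) [+-+] → (-0.942585, 0.343639, -0.9823)–(-1.08493, 0, -0.9823)  len=0.3720
  (v18,v22,v19) [--+] → (-0.909502, -0.423518, -0.9823)–(-1.08493, 0, -0.9823)  len=0.4584
  (v19,v22,v23) [+-+] → (-0.909502, -0.423518, -0.9823)–(-0.767157, -0.767157, -0.9823)  len=0.3720
  (v22,v26,v23) [--+] → (-0.343639, -0.942585, -0.9823)–(-0.767157, -0.767157, -0.9823)  len=0.4584
  (v23,v26,v27) [+-+] → (-0.343639, -0.942585, -0.9823)–(0, -1.08493, -0.9823)  len=0.3720
  (v26,v30,v27) [--+] → (0.423518, -0.909502, -0.9823)–(0, -1.08493, -0.9823)  len=0.4584
  (v27,v30,v31) [+-+] → (0.423518, -0.909502, -0.9823)–(0.767157, -0.767157, -0.9823)  len=0.3720
  (v30,v1,v31) [--+] → (0.942585, -0.343639, -0.9823)–(0.767157, -0.767157, -0.9823)  len=0.4584
  (v31,v1,v2) [+-+] → (0.942585, -0.343639, -0.9823)–(1.08493, 0, -0.9823)  len=0.3720

Chained into 1 loop(s):
  loop 1: 16 segments, perimeter = 6.6429
Total perimeter = 6.643

loops=1 perimeter=6.643


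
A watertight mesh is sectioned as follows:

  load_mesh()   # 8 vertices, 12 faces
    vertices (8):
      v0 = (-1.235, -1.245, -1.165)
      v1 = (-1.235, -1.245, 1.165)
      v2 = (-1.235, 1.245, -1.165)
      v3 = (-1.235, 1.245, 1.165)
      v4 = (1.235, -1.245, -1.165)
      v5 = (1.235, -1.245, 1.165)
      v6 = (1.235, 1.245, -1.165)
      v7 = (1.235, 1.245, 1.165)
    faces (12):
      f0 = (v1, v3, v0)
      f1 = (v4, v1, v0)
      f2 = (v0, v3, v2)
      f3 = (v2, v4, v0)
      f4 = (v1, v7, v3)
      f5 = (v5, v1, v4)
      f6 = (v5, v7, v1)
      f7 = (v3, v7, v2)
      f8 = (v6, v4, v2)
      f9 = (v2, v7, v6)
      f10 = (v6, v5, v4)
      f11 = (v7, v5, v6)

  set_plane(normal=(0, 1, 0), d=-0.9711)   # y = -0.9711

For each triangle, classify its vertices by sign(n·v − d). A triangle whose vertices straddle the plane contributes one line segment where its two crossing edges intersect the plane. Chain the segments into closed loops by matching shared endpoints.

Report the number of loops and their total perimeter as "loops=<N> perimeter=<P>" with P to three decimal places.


loops=1 perimeter=9.600

Straddling triangles (8 of 12):
  (v1,v3,v0) [-+-] → (-1.235, -0.9711, 1.165)–(-1.235, -0.9711, -0.9087)  len=2.0737
  (v0,v3,v2) [-++] → (-1.235, -0.9711, -0.9087)–(-1.235, -0.9711, -1.165)  len=0.2563
  (v2,v4,v0) [+--] → (0.9633, -0.9711, -1.165)–(-1.235, -0.9711, -1.165)  len=2.1983
  (v1,v7,v3) [-++] → (-0.9633, -0.9711, 1.165)–(-1.235, -0.9711, 1.165)  len=0.2717
  (v5,v7,v1) [-+-] → (1.235, -0.9711, 1.165)–(-0.9633, -0.9711, 1.165)  len=2.1983
  (v6,v4,v2) [+-+] → (1.235, -0.9711, -1.165)–(0.9633, -0.9711, -1.165)  len=0.2717
  (v6,v5,v4) [+--] → (1.235, -0.9711, 0.9087)–(1.235, -0.9711, -1.165)  len=2.0737
  (v7,v5,v6) [+-+] → (1.235, -0.9711, 1.165)–(1.235, -0.9711, 0.9087)  len=0.2563

Chained into 1 loop(s):
  loop 1: 8 segments, perimeter = 9.6000
Total perimeter = 9.600


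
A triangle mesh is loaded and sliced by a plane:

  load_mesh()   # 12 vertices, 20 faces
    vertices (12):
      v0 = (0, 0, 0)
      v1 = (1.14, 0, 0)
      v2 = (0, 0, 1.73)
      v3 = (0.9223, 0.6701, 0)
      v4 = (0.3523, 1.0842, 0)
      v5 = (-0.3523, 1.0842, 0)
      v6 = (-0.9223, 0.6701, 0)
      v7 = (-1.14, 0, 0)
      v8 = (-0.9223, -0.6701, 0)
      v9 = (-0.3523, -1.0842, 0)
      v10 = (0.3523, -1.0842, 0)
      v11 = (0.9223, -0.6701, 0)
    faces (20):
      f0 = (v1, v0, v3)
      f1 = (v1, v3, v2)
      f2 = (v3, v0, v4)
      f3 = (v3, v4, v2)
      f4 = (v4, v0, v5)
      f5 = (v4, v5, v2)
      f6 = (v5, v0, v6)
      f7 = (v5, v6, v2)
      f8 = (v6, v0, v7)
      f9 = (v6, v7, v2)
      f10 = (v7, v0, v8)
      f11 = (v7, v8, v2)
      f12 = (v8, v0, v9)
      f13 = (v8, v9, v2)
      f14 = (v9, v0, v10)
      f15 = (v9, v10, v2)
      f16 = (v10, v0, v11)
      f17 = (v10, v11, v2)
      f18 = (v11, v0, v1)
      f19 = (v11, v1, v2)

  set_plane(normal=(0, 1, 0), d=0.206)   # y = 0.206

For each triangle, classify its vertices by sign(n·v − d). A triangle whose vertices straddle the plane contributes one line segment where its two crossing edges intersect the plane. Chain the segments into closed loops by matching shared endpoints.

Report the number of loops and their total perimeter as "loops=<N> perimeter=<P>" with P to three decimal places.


Straddling triangles (10 of 20):
  (v1,v0,v3) [--+] → (0.283531, 0.206, 0)–(1.07308, 0.206, 0)  len=0.7895
  (v1,v3,v2) [-+-] → (1.07308, 0.206, 0)–(0.283531, 0.206, 1.19817)  len=1.4349
  (v3,v0,v4) [+-+] → (0.283531, 0.206, 0)–(0.0669376, 0.206, 0)  len=0.2166
  (v3,v4,v2) [++-] → (0.0669376, 0.206, 1.4013)–(0.283531, 0.206, 1.19817)  len=0.2969
  (v4,v0,v5) [+-+] → (0.0669376, 0.206, 0)–(-0.0669376, 0.206, 0)  len=0.1339
  (v4,v5,v2) [++-] → (-0.0669376, 0.206, 1.4013)–(0.0669376, 0.206, 1.4013)  len=0.1339
  (v5,v0,v6) [+-+] → (-0.0669376, 0.206, 0)–(-0.283531, 0.206, 0)  len=0.2166
  (v5,v6,v2) [++-] → (-0.283531, 0.206, 1.19817)–(-0.0669376, 0.206, 1.4013)  len=0.2969
  (v6,v0,v7) [+--] → (-0.283531, 0.206, 0)–(-1.07308, 0.206, 0)  len=0.7895
  (v6,v7,v2) [+--] → (-1.07308, 0.206, 0)–(-0.283531, 0.206, 1.19817)  len=1.4349

Chained into 1 loop(s):
  loop 1: 10 segments, perimeter = 5.7437
Total perimeter = 5.744

loops=1 perimeter=5.744


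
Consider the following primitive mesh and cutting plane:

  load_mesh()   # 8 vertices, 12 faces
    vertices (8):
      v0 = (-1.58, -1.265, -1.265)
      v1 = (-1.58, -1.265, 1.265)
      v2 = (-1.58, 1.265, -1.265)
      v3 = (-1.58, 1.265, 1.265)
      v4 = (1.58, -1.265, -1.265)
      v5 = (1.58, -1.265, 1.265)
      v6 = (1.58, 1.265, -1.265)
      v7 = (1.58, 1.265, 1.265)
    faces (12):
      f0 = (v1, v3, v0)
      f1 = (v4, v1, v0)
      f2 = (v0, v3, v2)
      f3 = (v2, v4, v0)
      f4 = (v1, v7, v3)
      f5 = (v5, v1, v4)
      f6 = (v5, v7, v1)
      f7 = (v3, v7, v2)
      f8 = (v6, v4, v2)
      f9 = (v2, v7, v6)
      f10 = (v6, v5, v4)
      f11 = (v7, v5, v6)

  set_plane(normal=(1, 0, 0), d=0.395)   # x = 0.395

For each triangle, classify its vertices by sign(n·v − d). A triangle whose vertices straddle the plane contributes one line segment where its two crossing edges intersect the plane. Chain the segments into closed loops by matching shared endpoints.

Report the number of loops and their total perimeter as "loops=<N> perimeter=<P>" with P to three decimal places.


loops=1 perimeter=10.120

Straddling triangles (8 of 12):
  (v4,v1,v0) [+--] → (0.395, -1.265, -0.31625)–(0.395, -1.265, -1.265)  len=0.9487
  (v2,v4,v0) [-+-] → (0.395, -0.31625, -1.265)–(0.395, -1.265, -1.265)  len=0.9487
  (v1,v7,v3) [-+-] → (0.395, 0.31625, 1.265)–(0.395, 1.265, 1.265)  len=0.9487
  (v5,v1,v4) [+-+] → (0.395, -1.265, 1.265)–(0.395, -1.265, -0.31625)  len=1.5812
  (v5,v7,v1) [++-] → (0.395, 0.31625, 1.265)–(0.395, -1.265, 1.265)  len=1.5812
  (v3,v7,v2) [-+-] → (0.395, 1.265, 1.265)–(0.395, 1.265, 0.31625)  len=0.9487
  (v6,v4,v2) [++-] → (0.395, -0.31625, -1.265)–(0.395, 1.265, -1.265)  len=1.5812
  (v2,v7,v6) [-++] → (0.395, 1.265, 0.31625)–(0.395, 1.265, -1.265)  len=1.5812

Chained into 1 loop(s):
  loop 1: 8 segments, perimeter = 10.1200
Total perimeter = 10.120


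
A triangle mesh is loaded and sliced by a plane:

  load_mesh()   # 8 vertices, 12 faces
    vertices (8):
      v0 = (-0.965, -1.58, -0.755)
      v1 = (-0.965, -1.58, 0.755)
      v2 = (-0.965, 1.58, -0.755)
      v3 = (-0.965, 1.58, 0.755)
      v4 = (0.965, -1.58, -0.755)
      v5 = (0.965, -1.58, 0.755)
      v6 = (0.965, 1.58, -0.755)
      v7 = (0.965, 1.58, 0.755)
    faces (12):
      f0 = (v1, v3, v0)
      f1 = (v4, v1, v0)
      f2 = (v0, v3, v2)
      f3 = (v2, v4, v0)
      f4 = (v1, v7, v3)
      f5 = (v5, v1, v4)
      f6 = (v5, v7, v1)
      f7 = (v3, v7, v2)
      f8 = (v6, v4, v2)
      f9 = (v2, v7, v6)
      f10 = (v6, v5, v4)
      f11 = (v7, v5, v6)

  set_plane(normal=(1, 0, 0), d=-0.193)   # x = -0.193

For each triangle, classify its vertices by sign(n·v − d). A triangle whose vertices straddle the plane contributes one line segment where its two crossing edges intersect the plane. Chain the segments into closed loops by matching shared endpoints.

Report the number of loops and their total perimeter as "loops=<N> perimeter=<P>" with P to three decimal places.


loops=1 perimeter=9.340

Straddling triangles (8 of 12):
  (v4,v1,v0) [+--] → (-0.193, -1.58, 0.151)–(-0.193, -1.58, -0.755)  len=0.9060
  (v2,v4,v0) [-+-] → (-0.193, 0.316, -0.755)–(-0.193, -1.58, -0.755)  len=1.8960
  (v1,v7,v3) [-+-] → (-0.193, -0.316, 0.755)–(-0.193, 1.58, 0.755)  len=1.8960
  (v5,v1,v4) [+-+] → (-0.193, -1.58, 0.755)–(-0.193, -1.58, 0.151)  len=0.6040
  (v5,v7,v1) [++-] → (-0.193, -0.316, 0.755)–(-0.193, -1.58, 0.755)  len=1.2640
  (v3,v7,v2) [-+-] → (-0.193, 1.58, 0.755)–(-0.193, 1.58, -0.151)  len=0.9060
  (v6,v4,v2) [++-] → (-0.193, 0.316, -0.755)–(-0.193, 1.58, -0.755)  len=1.2640
  (v2,v7,v6) [-++] → (-0.193, 1.58, -0.151)–(-0.193, 1.58, -0.755)  len=0.6040

Chained into 1 loop(s):
  loop 1: 8 segments, perimeter = 9.3400
Total perimeter = 9.340


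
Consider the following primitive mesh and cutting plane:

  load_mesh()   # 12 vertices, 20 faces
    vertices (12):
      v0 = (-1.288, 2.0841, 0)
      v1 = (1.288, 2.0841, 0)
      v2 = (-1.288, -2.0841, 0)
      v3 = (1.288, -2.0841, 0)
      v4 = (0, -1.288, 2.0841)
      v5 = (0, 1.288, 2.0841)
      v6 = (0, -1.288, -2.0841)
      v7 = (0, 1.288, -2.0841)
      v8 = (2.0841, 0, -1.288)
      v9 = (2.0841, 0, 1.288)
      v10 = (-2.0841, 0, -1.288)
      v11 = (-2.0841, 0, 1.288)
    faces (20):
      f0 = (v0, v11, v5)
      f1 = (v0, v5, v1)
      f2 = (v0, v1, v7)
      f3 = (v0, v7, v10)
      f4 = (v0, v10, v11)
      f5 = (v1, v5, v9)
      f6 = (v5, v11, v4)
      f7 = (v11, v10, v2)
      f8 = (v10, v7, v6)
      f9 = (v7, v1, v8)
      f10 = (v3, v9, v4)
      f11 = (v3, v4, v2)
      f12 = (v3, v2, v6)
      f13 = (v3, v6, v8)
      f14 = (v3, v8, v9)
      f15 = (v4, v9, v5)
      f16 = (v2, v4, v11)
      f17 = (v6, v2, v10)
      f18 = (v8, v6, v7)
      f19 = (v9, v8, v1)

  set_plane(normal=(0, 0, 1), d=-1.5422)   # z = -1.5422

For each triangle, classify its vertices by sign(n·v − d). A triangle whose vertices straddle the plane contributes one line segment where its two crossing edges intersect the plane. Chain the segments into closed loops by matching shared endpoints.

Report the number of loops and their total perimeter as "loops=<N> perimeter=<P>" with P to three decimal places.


loops=1 perimeter=9.115

Straddling triangles (8 of 20):
  (v0,v1,v7) [++-] → (0.334901, 1.495, -1.5422)–(-0.334901, 1.495, -1.5422)  len=0.6698
  (v0,v7,v10) [+-+] → (-0.334901, 1.495, -1.5422)–(-1.41863, 0.411267, -1.5422)  len=1.5326
  (v10,v7,v6) [+--] → (-1.41863, 0.411267, -1.5422)–(-1.41863, -0.411267, -1.5422)  len=0.8225
  (v7,v1,v8) [-++] → (0.334901, 1.495, -1.5422)–(1.41863, 0.411267, -1.5422)  len=1.5326
  (v3,v2,v6) [++-] → (-0.334901, -1.495, -1.5422)–(0.334901, -1.495, -1.5422)  len=0.6698
  (v3,v6,v8) [+-+] → (0.334901, -1.495, -1.5422)–(1.41863, -0.411267, -1.5422)  len=1.5326
  (v6,v2,v10) [-++] → (-0.334901, -1.495, -1.5422)–(-1.41863, -0.411267, -1.5422)  len=1.5326
  (v8,v6,v7) [+--] → (1.41863, -0.411267, -1.5422)–(1.41863, 0.411267, -1.5422)  len=0.8225

Chained into 1 loop(s):
  loop 1: 8 segments, perimeter = 9.1152
Total perimeter = 9.115


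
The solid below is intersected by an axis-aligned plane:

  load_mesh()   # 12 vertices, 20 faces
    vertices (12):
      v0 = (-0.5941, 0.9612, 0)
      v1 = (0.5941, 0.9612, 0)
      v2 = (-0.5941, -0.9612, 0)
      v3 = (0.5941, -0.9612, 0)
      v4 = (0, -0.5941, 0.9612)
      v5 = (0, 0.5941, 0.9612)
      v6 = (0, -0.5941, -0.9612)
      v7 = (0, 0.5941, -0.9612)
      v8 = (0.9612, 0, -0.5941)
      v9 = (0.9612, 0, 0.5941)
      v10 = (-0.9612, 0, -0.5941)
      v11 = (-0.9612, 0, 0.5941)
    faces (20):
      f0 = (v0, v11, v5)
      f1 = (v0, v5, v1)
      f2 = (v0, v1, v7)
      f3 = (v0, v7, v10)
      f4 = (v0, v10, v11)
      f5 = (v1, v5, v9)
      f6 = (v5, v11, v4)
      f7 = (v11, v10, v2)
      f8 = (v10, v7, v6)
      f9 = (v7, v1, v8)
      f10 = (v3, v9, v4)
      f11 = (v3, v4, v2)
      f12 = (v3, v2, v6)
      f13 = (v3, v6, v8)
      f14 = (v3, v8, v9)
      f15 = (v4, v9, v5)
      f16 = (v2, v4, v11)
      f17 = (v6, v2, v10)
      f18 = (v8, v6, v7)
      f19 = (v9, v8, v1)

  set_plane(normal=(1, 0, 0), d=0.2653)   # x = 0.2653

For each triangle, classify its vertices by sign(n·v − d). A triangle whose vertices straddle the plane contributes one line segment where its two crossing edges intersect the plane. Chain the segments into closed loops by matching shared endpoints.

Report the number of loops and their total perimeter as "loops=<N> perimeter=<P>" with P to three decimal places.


loops=1 perimeter=5.853

Straddling triangles (10 of 20):
  (v0,v5,v1) [--+] → (0.2653, 0.758031, 0.531969)–(0.2653, 0.9612, 0)  len=0.5694
  (v0,v1,v7) [-+-] → (0.2653, 0.9612, 0)–(0.2653, 0.758031, -0.531969)  len=0.5694
  (v1,v5,v9) [+-+] → (0.2653, 0.758031, 0.531969)–(0.2653, 0.430123, 0.859877)  len=0.4637
  (v7,v1,v8) [-++] → (0.2653, 0.758031, -0.531969)–(0.2653, 0.430123, -0.859877)  len=0.4637
  (v3,v9,v4) [++-] → (0.2653, -0.430123, 0.859877)–(0.2653, -0.758031, 0.531969)  len=0.4637
  (v3,v4,v2) [+--] → (0.2653, -0.758031, 0.531969)–(0.2653, -0.9612, 0)  len=0.5694
  (v3,v2,v6) [+--] → (0.2653, -0.9612, 0)–(0.2653, -0.758031, -0.531969)  len=0.5694
  (v3,v6,v8) [+-+] → (0.2653, -0.758031, -0.531969)–(0.2653, -0.430123, -0.859877)  len=0.4637
  (v4,v9,v5) [-+-] → (0.2653, -0.430123, 0.859877)–(0.2653, 0.430123, 0.859877)  len=0.8602
  (v8,v6,v7) [+--] → (0.2653, -0.430123, -0.859877)–(0.2653, 0.430123, -0.859877)  len=0.8602

Chained into 1 loop(s):
  loop 1: 10 segments, perimeter = 5.8532
Total perimeter = 5.853


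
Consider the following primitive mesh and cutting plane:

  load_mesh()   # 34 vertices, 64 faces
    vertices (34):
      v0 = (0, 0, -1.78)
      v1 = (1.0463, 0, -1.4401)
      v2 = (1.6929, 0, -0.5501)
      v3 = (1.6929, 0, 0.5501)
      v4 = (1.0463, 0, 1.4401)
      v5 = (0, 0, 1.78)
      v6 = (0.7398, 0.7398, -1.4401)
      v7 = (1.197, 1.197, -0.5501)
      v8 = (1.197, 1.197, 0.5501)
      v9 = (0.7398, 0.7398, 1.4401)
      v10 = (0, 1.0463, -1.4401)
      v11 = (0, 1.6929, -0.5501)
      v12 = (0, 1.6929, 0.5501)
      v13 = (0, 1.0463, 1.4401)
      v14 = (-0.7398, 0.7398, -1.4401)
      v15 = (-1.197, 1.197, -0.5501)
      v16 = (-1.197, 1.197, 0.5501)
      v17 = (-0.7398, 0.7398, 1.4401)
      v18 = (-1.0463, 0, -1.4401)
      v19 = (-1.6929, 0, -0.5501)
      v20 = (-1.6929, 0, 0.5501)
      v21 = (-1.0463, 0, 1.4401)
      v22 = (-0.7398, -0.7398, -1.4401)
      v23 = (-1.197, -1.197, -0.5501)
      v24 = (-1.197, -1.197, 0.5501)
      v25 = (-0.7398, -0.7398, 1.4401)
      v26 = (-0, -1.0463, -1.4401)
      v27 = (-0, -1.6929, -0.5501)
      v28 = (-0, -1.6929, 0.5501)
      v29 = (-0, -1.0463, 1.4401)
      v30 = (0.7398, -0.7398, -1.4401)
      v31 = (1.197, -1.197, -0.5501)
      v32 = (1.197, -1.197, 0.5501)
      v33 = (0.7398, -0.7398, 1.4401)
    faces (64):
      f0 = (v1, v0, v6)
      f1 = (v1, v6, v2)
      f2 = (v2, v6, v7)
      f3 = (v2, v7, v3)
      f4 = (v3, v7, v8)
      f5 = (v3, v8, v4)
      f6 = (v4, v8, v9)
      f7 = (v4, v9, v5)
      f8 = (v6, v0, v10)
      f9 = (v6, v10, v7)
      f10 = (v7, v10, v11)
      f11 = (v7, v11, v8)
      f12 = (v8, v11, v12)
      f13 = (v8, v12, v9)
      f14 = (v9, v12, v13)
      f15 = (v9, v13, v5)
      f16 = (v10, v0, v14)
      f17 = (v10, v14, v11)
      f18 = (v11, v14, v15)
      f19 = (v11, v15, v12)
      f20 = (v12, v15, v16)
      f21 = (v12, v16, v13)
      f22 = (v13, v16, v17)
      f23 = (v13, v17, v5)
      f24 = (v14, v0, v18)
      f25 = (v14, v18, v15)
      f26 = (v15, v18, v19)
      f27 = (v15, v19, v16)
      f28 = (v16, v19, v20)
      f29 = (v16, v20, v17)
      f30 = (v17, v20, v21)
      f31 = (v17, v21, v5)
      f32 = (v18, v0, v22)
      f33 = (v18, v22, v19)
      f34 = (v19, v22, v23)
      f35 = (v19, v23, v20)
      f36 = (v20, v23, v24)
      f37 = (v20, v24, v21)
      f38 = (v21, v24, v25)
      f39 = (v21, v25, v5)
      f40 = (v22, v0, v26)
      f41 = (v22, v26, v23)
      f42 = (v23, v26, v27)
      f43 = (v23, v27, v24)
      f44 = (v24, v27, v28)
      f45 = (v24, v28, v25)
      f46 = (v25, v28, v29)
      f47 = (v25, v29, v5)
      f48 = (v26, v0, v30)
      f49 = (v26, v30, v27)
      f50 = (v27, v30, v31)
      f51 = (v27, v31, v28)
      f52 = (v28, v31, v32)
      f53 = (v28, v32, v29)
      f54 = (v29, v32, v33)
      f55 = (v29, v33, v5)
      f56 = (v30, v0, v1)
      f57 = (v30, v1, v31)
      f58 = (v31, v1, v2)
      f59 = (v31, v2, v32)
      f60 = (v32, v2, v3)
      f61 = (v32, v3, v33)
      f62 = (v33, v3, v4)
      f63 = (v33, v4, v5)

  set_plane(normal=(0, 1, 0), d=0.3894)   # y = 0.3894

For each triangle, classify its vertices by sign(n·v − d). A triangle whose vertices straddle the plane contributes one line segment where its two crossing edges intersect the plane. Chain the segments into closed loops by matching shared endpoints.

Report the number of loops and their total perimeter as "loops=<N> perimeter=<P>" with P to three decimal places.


loops=1 perimeter=10.257

Straddling triangles (20 of 64):
  (v1,v0,v6) [--+] → (0.3894, 0.3894, -1.60109)–(0.884971, 0.3894, -1.4401)  len=0.5211
  (v1,v6,v2) [-+-] → (0.884971, 0.3894, -1.4401)–(1.19123, 0.3894, -1.01856)  len=0.5210
  (v2,v6,v7) [-++] → (1.19123, 0.3894, -1.01856)–(1.53158, 0.3894, -0.5501)  len=0.5790
  (v2,v7,v3) [-+-] → (1.53158, 0.3894, -0.5501)–(1.53158, 0.3894, 0.19219)  len=0.7423
  (v3,v7,v8) [-++] → (1.53158, 0.3894, 0.19219)–(1.53158, 0.3894, 0.5501)  len=0.3579
  (v3,v8,v4) [-+-] → (1.53158, 0.3894, 0.5501)–(1.09532, 0.3894, 1.15057)  len=0.7422
  (v4,v8,v9) [-++] → (1.09532, 0.3894, 1.15057)–(0.884971, 0.3894, 1.4401)  len=0.3579
  (v4,v9,v5) [-+-] → (0.884971, 0.3894, 1.4401)–(0.3894, 0.3894, 1.60109)  len=0.5211
  (v6,v0,v10) [+-+] → (0.3894, 0.3894, -1.60109)–(0, 0.3894, -1.6535)  len=0.3929
  (v9,v13,v5) [++-] → (0, 0.3894, 1.6535)–(0.3894, 0.3894, 1.60109)  len=0.3929
  (v10,v0,v14) [+-+] → (0, 0.3894, -1.6535)–(-0.3894, 0.3894, -1.60109)  len=0.3929
  (v13,v17,v5) [++-] → (-0.3894, 0.3894, 1.60109)–(0, 0.3894, 1.6535)  len=0.3929
  (v14,v0,v18) [+--] → (-0.3894, 0.3894, -1.60109)–(-0.884971, 0.3894, -1.4401)  len=0.5211
  (v14,v18,v15) [+-+] → (-0.884971, 0.3894, -1.4401)–(-1.09532, 0.3894, -1.15057)  len=0.3579
  (v15,v18,v19) [+--] → (-1.09532, 0.3894, -1.15057)–(-1.53158, 0.3894, -0.5501)  len=0.7422
  (v15,v19,v16) [+-+] → (-1.53158, 0.3894, -0.5501)–(-1.53158, 0.3894, -0.19219)  len=0.3579
  (v16,v19,v20) [+--] → (-1.53158, 0.3894, -0.19219)–(-1.53158, 0.3894, 0.5501)  len=0.7423
  (v16,v20,v17) [+-+] → (-1.53158, 0.3894, 0.5501)–(-1.19123, 0.3894, 1.01856)  len=0.5790
  (v17,v20,v21) [+--] → (-1.19123, 0.3894, 1.01856)–(-0.884971, 0.3894, 1.4401)  len=0.5210
  (v17,v21,v5) [+--] → (-0.884971, 0.3894, 1.4401)–(-0.3894, 0.3894, 1.60109)  len=0.5211

Chained into 1 loop(s):
  loop 1: 20 segments, perimeter = 10.2567
Total perimeter = 10.257


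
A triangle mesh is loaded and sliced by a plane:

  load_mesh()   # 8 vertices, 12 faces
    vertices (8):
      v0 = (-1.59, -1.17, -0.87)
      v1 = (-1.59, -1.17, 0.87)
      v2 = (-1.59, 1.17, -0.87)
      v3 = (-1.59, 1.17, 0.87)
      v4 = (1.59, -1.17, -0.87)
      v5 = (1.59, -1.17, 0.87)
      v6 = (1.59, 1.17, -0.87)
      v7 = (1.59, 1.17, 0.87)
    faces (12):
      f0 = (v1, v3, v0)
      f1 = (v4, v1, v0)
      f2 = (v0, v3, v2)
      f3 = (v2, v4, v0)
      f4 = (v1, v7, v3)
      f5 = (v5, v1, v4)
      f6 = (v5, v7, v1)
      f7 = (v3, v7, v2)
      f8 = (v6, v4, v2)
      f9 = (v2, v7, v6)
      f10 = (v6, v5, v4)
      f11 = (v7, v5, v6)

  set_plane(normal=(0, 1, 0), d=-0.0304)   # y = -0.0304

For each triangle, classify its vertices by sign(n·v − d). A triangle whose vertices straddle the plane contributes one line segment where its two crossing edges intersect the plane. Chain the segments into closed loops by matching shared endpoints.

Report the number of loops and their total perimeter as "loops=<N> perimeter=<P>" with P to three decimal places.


Straddling triangles (8 of 12):
  (v1,v3,v0) [-+-] → (-1.59, -0.0304, 0.87)–(-1.59, -0.0304, -0.0226051)  len=0.8926
  (v0,v3,v2) [-++] → (-1.59, -0.0304, -0.0226051)–(-1.59, -0.0304, -0.87)  len=0.8474
  (v2,v4,v0) [+--] → (0.0413128, -0.0304, -0.87)–(-1.59, -0.0304, -0.87)  len=1.6313
  (v1,v7,v3) [-++] → (-0.0413128, -0.0304, 0.87)–(-1.59, -0.0304, 0.87)  len=1.5487
  (v5,v7,v1) [-+-] → (1.59, -0.0304, 0.87)–(-0.0413128, -0.0304, 0.87)  len=1.6313
  (v6,v4,v2) [+-+] → (1.59, -0.0304, -0.87)–(0.0413128, -0.0304, -0.87)  len=1.5487
  (v6,v5,v4) [+--] → (1.59, -0.0304, 0.0226051)–(1.59, -0.0304, -0.87)  len=0.8926
  (v7,v5,v6) [+-+] → (1.59, -0.0304, 0.87)–(1.59, -0.0304, 0.0226051)  len=0.8474

Chained into 1 loop(s):
  loop 1: 8 segments, perimeter = 9.8400
Total perimeter = 9.840

loops=1 perimeter=9.840


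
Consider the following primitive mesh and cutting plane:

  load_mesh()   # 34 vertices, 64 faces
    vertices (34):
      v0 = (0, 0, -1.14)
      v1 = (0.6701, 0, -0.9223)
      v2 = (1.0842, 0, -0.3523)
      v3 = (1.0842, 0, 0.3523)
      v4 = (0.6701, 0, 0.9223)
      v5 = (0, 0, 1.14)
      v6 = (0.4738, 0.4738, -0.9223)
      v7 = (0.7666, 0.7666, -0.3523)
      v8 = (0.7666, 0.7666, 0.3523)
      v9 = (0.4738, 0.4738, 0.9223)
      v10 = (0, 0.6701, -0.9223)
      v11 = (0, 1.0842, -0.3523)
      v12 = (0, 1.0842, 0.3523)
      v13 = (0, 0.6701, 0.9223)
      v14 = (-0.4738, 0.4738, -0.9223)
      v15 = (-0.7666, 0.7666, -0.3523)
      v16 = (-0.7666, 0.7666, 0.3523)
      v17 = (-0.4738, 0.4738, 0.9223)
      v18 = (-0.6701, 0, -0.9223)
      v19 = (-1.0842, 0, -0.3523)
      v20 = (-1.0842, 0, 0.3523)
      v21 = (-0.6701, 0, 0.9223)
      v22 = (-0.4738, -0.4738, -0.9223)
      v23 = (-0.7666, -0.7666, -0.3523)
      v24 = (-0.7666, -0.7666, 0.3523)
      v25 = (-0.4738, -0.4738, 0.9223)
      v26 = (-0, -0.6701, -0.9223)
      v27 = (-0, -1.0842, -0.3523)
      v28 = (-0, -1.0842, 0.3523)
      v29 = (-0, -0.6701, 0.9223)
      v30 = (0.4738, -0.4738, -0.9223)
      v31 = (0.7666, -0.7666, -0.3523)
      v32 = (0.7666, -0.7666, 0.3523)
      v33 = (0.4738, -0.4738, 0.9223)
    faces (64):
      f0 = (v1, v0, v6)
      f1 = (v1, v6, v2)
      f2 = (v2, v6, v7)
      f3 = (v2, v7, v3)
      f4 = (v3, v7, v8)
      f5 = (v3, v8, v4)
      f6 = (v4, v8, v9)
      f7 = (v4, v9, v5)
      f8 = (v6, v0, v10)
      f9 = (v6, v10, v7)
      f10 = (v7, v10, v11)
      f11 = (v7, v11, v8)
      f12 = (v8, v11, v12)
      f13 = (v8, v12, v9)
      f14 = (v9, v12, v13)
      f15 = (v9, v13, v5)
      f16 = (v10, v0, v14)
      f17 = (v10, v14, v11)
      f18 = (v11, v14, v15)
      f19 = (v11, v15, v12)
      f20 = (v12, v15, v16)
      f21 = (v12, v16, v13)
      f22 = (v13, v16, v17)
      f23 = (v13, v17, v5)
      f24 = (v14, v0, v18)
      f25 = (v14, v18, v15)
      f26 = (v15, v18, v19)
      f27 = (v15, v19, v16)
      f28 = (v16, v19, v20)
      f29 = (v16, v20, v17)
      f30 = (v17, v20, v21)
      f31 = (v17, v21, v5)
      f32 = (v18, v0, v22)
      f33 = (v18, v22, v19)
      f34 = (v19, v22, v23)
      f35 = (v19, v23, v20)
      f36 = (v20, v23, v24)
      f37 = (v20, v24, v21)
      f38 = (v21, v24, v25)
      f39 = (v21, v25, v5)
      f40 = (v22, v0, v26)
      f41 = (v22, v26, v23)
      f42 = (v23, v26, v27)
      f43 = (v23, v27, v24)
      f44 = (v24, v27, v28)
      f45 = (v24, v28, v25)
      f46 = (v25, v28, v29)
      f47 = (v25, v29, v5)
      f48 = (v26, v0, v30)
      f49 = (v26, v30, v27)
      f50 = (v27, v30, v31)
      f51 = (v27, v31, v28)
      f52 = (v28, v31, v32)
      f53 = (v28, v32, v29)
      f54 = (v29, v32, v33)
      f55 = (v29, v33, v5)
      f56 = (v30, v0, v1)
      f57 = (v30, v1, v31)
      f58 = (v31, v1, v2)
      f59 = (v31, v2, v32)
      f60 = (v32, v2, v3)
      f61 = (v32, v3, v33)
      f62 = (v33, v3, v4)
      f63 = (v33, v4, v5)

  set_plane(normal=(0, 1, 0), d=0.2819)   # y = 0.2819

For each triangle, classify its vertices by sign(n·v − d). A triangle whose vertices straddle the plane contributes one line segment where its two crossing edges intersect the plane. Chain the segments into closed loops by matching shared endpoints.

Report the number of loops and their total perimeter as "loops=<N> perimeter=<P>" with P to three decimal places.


loops=1 perimeter=6.507

Straddling triangles (20 of 64):
  (v1,v0,v6) [--+] → (0.2819, 0.2819, -1.01047)–(0.553306, 0.2819, -0.9223)  len=0.2854
  (v1,v6,v2) [-+-] → (0.553306, 0.2819, -0.9223)–(0.721026, 0.2819, -0.691437)  len=0.2854
  (v2,v6,v7) [-++] → (0.721026, 0.2819, -0.691437)–(0.96741, 0.2819, -0.3523)  len=0.4192
  (v2,v7,v3) [-+-] → (0.96741, 0.2819, -0.3523)–(0.96741, 0.2819, 0.0931991)  len=0.4455
  (v3,v7,v8) [-++] → (0.96741, 0.2819, 0.0931991)–(0.96741, 0.2819, 0.3523)  len=0.2591
  (v3,v8,v4) [-+-] → (0.96741, 0.2819, 0.3523)–(0.705586, 0.2819, 0.712695)  len=0.4455
  (v4,v8,v9) [-++] → (0.705586, 0.2819, 0.712695)–(0.553306, 0.2819, 0.9223)  len=0.2591
  (v4,v9,v5) [-+-] → (0.553306, 0.2819, 0.9223)–(0.2819, 0.2819, 1.01047)  len=0.2854
  (v6,v0,v10) [+-+] → (0.2819, 0.2819, -1.01047)–(0, 0.2819, -1.04842)  len=0.2844
  (v9,v13,v5) [++-] → (0, 0.2819, 1.04842)–(0.2819, 0.2819, 1.01047)  len=0.2844
  (v10,v0,v14) [+-+] → (0, 0.2819, -1.04842)–(-0.2819, 0.2819, -1.01047)  len=0.2844
  (v13,v17,v5) [++-] → (-0.2819, 0.2819, 1.01047)–(0, 0.2819, 1.04842)  len=0.2844
  (v14,v0,v18) [+--] → (-0.2819, 0.2819, -1.01047)–(-0.553306, 0.2819, -0.9223)  len=0.2854
  (v14,v18,v15) [+-+] → (-0.553306, 0.2819, -0.9223)–(-0.705586, 0.2819, -0.712695)  len=0.2591
  (v15,v18,v19) [+--] → (-0.705586, 0.2819, -0.712695)–(-0.96741, 0.2819, -0.3523)  len=0.4455
  (v15,v19,v16) [+-+] → (-0.96741, 0.2819, -0.3523)–(-0.96741, 0.2819, -0.0931991)  len=0.2591
  (v16,v19,v20) [+--] → (-0.96741, 0.2819, -0.0931991)–(-0.96741, 0.2819, 0.3523)  len=0.4455
  (v16,v20,v17) [+-+] → (-0.96741, 0.2819, 0.3523)–(-0.721026, 0.2819, 0.691437)  len=0.4192
  (v17,v20,v21) [+--] → (-0.721026, 0.2819, 0.691437)–(-0.553306, 0.2819, 0.9223)  len=0.2854
  (v17,v21,v5) [+--] → (-0.553306, 0.2819, 0.9223)–(-0.2819, 0.2819, 1.01047)  len=0.2854

Chained into 1 loop(s):
  loop 1: 20 segments, perimeter = 6.5066
Total perimeter = 6.507


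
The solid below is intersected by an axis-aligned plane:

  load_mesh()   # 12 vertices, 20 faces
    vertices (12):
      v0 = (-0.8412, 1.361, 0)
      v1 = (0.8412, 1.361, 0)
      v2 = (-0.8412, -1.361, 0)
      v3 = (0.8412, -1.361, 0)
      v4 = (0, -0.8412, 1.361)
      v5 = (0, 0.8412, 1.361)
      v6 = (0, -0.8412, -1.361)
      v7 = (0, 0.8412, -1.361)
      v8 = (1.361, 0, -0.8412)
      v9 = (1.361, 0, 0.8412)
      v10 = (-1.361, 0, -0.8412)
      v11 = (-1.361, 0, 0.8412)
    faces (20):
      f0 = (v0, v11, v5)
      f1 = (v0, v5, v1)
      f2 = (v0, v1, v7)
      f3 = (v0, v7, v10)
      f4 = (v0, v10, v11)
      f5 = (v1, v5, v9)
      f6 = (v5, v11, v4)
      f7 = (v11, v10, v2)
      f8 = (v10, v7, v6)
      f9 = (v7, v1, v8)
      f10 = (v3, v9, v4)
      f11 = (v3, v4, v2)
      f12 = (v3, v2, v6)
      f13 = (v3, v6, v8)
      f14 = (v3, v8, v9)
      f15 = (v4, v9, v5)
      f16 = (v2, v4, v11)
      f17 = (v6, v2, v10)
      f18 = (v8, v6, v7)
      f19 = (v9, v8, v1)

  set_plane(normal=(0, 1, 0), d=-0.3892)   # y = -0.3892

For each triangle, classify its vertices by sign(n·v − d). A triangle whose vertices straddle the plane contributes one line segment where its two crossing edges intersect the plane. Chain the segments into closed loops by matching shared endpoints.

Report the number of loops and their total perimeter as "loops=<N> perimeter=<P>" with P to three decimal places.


Straddling triangles (10 of 20):
  (v5,v11,v4) [++-] → (-0.731303, -0.3892, 1.0817)–(0, -0.3892, 1.361)  len=0.7828
  (v11,v10,v2) [++-] → (-1.21235, -0.3892, -0.600645)–(-1.21235, -0.3892, 0.600645)  len=1.2013
  (v10,v7,v6) [++-] → (0, -0.3892, -1.361)–(-0.731303, -0.3892, -1.0817)  len=0.7828
  (v3,v9,v4) [-+-] → (1.21235, -0.3892, 0.600645)–(0.731303, -0.3892, 1.0817)  len=0.6803
  (v3,v6,v8) [--+] → (0.731303, -0.3892, -1.0817)–(1.21235, -0.3892, -0.600645)  len=0.6803
  (v3,v8,v9) [-++] → (1.21235, -0.3892, -0.600645)–(1.21235, -0.3892, 0.600645)  len=1.2013
  (v4,v9,v5) [-++] → (0.731303, -0.3892, 1.0817)–(0, -0.3892, 1.361)  len=0.7828
  (v2,v4,v11) [--+] → (-0.731303, -0.3892, 1.0817)–(-1.21235, -0.3892, 0.600645)  len=0.6803
  (v6,v2,v10) [--+] → (-1.21235, -0.3892, -0.600645)–(-0.731303, -0.3892, -1.0817)  len=0.6803
  (v8,v6,v7) [+-+] → (0.731303, -0.3892, -1.0817)–(0, -0.3892, -1.361)  len=0.7828

Chained into 1 loop(s):
  loop 1: 10 segments, perimeter = 8.2551
Total perimeter = 8.255

loops=1 perimeter=8.255


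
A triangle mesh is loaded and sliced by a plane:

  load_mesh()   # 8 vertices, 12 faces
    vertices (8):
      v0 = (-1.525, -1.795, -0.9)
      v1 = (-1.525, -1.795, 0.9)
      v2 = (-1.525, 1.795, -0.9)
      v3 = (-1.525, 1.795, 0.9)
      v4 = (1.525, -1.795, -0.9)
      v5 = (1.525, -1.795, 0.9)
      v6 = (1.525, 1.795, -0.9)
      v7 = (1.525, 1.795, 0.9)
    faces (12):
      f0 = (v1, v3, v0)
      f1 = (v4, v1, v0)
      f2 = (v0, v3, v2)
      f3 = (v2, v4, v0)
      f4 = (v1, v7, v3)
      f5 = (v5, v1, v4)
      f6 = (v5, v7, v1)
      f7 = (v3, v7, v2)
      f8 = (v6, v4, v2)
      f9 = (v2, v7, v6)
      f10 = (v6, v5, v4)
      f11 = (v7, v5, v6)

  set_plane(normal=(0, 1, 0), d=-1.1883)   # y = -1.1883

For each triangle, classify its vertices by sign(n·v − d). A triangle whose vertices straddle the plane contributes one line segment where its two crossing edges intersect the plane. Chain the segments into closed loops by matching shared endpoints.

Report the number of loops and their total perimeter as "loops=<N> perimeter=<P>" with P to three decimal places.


Straddling triangles (8 of 12):
  (v1,v3,v0) [-+-] → (-1.525, -1.1883, 0.9)–(-1.525, -1.1883, -0.595805)  len=1.4958
  (v0,v3,v2) [-++] → (-1.525, -1.1883, -0.595805)–(-1.525, -1.1883, -0.9)  len=0.3042
  (v2,v4,v0) [+--] → (1.00956, -1.1883, -0.9)–(-1.525, -1.1883, -0.9)  len=2.5346
  (v1,v7,v3) [-++] → (-1.00956, -1.1883, 0.9)–(-1.525, -1.1883, 0.9)  len=0.5154
  (v5,v7,v1) [-+-] → (1.525, -1.1883, 0.9)–(-1.00956, -1.1883, 0.9)  len=2.5346
  (v6,v4,v2) [+-+] → (1.525, -1.1883, -0.9)–(1.00956, -1.1883, -0.9)  len=0.5154
  (v6,v5,v4) [+--] → (1.525, -1.1883, 0.595805)–(1.525, -1.1883, -0.9)  len=1.4958
  (v7,v5,v6) [+-+] → (1.525, -1.1883, 0.9)–(1.525, -1.1883, 0.595805)  len=0.3042

Chained into 1 loop(s):
  loop 1: 8 segments, perimeter = 9.7000
Total perimeter = 9.700

loops=1 perimeter=9.700


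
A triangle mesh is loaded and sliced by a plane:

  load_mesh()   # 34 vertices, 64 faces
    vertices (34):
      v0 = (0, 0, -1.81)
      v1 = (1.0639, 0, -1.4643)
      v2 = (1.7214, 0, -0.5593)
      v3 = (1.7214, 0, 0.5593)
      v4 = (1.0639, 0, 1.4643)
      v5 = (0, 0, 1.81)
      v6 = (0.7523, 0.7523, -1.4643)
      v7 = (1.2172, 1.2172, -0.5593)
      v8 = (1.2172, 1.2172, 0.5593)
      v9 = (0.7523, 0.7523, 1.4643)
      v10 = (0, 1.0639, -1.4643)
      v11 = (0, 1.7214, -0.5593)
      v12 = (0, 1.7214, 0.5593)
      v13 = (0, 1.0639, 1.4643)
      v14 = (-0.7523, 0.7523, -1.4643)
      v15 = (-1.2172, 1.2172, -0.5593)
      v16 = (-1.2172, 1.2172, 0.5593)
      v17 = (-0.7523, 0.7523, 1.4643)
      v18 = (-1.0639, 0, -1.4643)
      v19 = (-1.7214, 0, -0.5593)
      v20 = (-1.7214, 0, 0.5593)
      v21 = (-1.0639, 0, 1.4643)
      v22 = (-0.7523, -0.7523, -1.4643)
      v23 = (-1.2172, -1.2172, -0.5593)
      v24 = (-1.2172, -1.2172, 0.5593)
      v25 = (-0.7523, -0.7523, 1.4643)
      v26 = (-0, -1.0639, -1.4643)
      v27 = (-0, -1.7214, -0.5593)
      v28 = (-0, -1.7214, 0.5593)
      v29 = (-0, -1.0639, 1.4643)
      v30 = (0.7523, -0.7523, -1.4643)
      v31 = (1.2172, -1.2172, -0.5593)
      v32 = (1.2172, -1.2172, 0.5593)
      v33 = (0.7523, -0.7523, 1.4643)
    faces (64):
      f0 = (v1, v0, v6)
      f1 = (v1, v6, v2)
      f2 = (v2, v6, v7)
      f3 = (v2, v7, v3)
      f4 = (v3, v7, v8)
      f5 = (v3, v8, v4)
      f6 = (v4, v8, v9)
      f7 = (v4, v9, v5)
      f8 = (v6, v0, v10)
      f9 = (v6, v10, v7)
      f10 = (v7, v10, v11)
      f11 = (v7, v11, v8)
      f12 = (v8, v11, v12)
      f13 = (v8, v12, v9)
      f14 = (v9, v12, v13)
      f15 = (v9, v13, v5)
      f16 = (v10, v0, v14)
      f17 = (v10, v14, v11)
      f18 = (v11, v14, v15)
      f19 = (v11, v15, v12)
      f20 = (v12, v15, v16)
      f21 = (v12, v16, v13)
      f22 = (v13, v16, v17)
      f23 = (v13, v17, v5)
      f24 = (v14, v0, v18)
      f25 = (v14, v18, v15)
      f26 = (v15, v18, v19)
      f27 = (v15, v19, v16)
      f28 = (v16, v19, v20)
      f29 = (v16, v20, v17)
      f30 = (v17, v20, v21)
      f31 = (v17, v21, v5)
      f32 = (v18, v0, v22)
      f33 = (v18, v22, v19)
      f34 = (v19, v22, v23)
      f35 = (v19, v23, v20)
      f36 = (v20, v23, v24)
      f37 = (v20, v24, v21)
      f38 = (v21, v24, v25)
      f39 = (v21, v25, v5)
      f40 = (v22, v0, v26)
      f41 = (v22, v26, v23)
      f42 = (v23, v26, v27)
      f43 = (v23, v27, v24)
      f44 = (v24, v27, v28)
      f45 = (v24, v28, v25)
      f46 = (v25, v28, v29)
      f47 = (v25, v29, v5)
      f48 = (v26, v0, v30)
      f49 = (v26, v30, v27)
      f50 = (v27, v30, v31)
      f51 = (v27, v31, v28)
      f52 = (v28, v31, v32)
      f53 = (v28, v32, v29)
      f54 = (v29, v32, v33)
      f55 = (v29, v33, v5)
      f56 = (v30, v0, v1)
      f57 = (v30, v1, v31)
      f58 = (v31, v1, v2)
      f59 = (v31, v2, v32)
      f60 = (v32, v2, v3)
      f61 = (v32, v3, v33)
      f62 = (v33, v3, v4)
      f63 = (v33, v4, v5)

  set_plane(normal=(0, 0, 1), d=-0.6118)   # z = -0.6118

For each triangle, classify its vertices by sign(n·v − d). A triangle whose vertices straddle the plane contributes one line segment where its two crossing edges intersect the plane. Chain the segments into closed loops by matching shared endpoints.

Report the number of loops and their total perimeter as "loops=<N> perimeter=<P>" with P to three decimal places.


loops=1 perimeter=10.306

Straddling triangles (16 of 64):
  (v1,v6,v2) [--+] → (1.66518, 0.0436417, -0.6118)–(1.68326, 0, -0.6118)  len=0.0472
  (v2,v6,v7) [+-+] → (1.66518, 0.0436417, -0.6118)–(1.19023, 1.19023, -0.6118)  len=1.2411
  (v6,v10,v7) [--+] → (1.14659, 1.20831, -0.6118)–(1.19023, 1.19023, -0.6118)  len=0.0472
  (v7,v10,v11) [+-+] → (1.14659, 1.20831, -0.6118)–(0, 1.68326, -0.6118)  len=1.2411
  (v10,v14,v11) [--+] → (-0.0436417, 1.66518, -0.6118)–(0, 1.68326, -0.6118)  len=0.0472
  (v11,v14,v15) [+-+] → (-0.0436417, 1.66518, -0.6118)–(-1.19023, 1.19023, -0.6118)  len=1.2411
  (v14,v18,v15) [--+] → (-1.20831, 1.14659, -0.6118)–(-1.19023, 1.19023, -0.6118)  len=0.0472
  (v15,v18,v19) [+-+] → (-1.20831, 1.14659, -0.6118)–(-1.68326, 0, -0.6118)  len=1.2411
  (v18,v22,v19) [--+] → (-1.66518, -0.0436417, -0.6118)–(-1.68326, 0, -0.6118)  len=0.0472
  (v19,v22,v23) [+-+] → (-1.66518, -0.0436417, -0.6118)–(-1.19023, -1.19023, -0.6118)  len=1.2411
  (v22,v26,v23) [--+] → (-1.14659, -1.20831, -0.6118)–(-1.19023, -1.19023, -0.6118)  len=0.0472
  (v23,v26,v27) [+-+] → (-1.14659, -1.20831, -0.6118)–(0, -1.68326, -0.6118)  len=1.2411
  (v26,v30,v27) [--+] → (0.0436417, -1.66518, -0.6118)–(0, -1.68326, -0.6118)  len=0.0472
  (v27,v30,v31) [+-+] → (0.0436417, -1.66518, -0.6118)–(1.19023, -1.19023, -0.6118)  len=1.2411
  (v30,v1,v31) [--+] → (1.20831, -1.14659, -0.6118)–(1.19023, -1.19023, -0.6118)  len=0.0472
  (v31,v1,v2) [+-+] → (1.20831, -1.14659, -0.6118)–(1.68326, 0, -0.6118)  len=1.2411

Chained into 1 loop(s):
  loop 1: 16 segments, perimeter = 10.3064
Total perimeter = 10.306
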